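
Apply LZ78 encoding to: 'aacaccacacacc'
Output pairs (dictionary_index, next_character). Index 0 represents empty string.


LZ78 encoding steps:
Dictionary: {0: ''}
Step 1: w='' (idx 0), next='a' -> output (0, 'a'), add 'a' as idx 1
Step 2: w='a' (idx 1), next='c' -> output (1, 'c'), add 'ac' as idx 2
Step 3: w='ac' (idx 2), next='c' -> output (2, 'c'), add 'acc' as idx 3
Step 4: w='ac' (idx 2), next='a' -> output (2, 'a'), add 'aca' as idx 4
Step 5: w='' (idx 0), next='c' -> output (0, 'c'), add 'c' as idx 5
Step 6: w='acc' (idx 3), end of input -> output (3, '')


Encoded: [(0, 'a'), (1, 'c'), (2, 'c'), (2, 'a'), (0, 'c'), (3, '')]


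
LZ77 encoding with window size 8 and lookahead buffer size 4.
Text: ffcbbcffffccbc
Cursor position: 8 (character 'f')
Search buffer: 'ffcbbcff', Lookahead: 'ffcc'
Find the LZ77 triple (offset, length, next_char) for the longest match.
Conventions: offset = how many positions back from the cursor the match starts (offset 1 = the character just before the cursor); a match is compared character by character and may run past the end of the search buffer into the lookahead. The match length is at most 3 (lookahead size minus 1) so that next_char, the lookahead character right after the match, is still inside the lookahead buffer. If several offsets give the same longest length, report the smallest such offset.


Try each offset into the search buffer:
  offset=1 (pos 7, char 'f'): match length 2
  offset=2 (pos 6, char 'f'): match length 2
  offset=3 (pos 5, char 'c'): match length 0
  offset=4 (pos 4, char 'b'): match length 0
  offset=5 (pos 3, char 'b'): match length 0
  offset=6 (pos 2, char 'c'): match length 0
  offset=7 (pos 1, char 'f'): match length 1
  offset=8 (pos 0, char 'f'): match length 3
Longest match has length 3 at offset 8.
next_char = character at position 8 + 3 = 11 -> 'c'

Best match: offset=8, length=3 (matching 'ffc' starting at position 0)
LZ77 triple: (8, 3, 'c')


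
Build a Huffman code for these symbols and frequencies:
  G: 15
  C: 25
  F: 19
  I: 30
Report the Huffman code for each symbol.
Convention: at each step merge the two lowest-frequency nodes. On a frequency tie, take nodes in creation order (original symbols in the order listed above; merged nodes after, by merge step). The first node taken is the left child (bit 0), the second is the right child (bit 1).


Huffman tree construction:
Step 1: Merge G(15) + F(19) = 34
Step 2: Merge C(25) + I(30) = 55
Step 3: Merge (G+F)(34) + (C+I)(55) = 89
Read each symbol's code off the tree from the root (left child = 0, right child = 1).

Codes:
  G: 00 (length 2)
  C: 10 (length 2)
  F: 01 (length 2)
  I: 11 (length 2)
Average code length: 178/89 = 2.0000 bits/symbol


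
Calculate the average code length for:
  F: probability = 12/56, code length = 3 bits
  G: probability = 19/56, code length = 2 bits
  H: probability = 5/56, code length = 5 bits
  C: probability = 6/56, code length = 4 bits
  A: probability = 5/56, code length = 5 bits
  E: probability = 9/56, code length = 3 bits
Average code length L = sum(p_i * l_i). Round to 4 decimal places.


Weighted contributions p_i * l_i:
  F: (12/56) * 3 = 36/56
  G: (19/56) * 2 = 38/56
  H: (5/56) * 5 = 25/56
  C: (6/56) * 4 = 24/56
  A: (5/56) * 5 = 25/56
  E: (9/56) * 3 = 27/56
Sum = (36 + 38 + 25 + 24 + 25 + 27)/56 = 175/56

L = 175/56 = 3.1250 bits/symbol


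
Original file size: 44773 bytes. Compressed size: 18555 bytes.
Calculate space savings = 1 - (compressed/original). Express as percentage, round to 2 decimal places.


ratio = compressed/original = 18555/44773 = 0.414424
savings = 1 - ratio = 1 - 0.414424 = 0.585576
as a percentage: 0.585576 * 100 = 58.56%

Space savings = 1 - 18555/44773 = 58.56%


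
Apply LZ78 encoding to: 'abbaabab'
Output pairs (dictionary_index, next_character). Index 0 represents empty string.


LZ78 encoding steps:
Dictionary: {0: ''}
Step 1: w='' (idx 0), next='a' -> output (0, 'a'), add 'a' as idx 1
Step 2: w='' (idx 0), next='b' -> output (0, 'b'), add 'b' as idx 2
Step 3: w='b' (idx 2), next='a' -> output (2, 'a'), add 'ba' as idx 3
Step 4: w='a' (idx 1), next='b' -> output (1, 'b'), add 'ab' as idx 4
Step 5: w='ab' (idx 4), end of input -> output (4, '')


Encoded: [(0, 'a'), (0, 'b'), (2, 'a'), (1, 'b'), (4, '')]


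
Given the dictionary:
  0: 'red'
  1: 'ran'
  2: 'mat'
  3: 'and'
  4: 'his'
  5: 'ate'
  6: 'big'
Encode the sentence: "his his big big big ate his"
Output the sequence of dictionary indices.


Look up each word in the dictionary:
  'his' -> 4
  'his' -> 4
  'big' -> 6
  'big' -> 6
  'big' -> 6
  'ate' -> 5
  'his' -> 4

Encoded: [4, 4, 6, 6, 6, 5, 4]


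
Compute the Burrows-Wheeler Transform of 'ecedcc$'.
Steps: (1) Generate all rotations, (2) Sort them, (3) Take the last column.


Rotations (sorted):
  0: $ecedcc -> last char: c
  1: c$ecedc -> last char: c
  2: cc$eced -> last char: d
  3: cedcc$e -> last char: e
  4: dcc$ece -> last char: e
  5: ecedcc$ -> last char: $
  6: edcc$ec -> last char: c


BWT = ccdee$c


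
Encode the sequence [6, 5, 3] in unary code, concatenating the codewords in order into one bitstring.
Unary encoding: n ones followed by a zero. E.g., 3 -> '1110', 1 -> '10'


Encode each number as n ones followed by a terminating 0:
  6 -> 1111110 (7 bits)
  5 -> 111110 (6 bits)
  3 -> 1110 (4 bits)
Total length = 7 + 6 + 4 = 17 bits.

Unary([6, 5, 3]) = 11111101111101110 (17 bits)


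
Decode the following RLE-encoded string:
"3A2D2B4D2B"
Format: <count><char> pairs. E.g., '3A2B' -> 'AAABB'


Expanding each <count><char> pair:
  3A -> 'AAA'
  2D -> 'DD'
  2B -> 'BB'
  4D -> 'DDDD'
  2B -> 'BB'

Decoded = AAADDBBDDDDBB


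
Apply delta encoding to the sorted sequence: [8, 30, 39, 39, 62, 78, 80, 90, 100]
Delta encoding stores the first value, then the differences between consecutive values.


First value: 8
Deltas:
  30 - 8 = 22
  39 - 30 = 9
  39 - 39 = 0
  62 - 39 = 23
  78 - 62 = 16
  80 - 78 = 2
  90 - 80 = 10
  100 - 90 = 10


Delta encoded: [8, 22, 9, 0, 23, 16, 2, 10, 10]


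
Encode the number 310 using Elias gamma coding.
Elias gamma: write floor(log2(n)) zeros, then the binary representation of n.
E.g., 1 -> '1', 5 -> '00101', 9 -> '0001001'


num_bits = floor(log2(310)) + 1 = 9
leading_zeros = num_bits - 1 = 8
binary(310) = 100110110

Elias gamma(310) = '00000000' + '100110110' = 00000000100110110 (17 bits)


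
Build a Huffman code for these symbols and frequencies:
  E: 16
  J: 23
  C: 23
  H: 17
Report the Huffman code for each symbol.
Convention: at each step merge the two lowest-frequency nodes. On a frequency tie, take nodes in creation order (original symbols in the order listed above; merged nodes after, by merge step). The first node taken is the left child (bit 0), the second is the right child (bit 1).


Huffman tree construction:
Step 1: Merge E(16) + H(17) = 33
Step 2: Merge J(23) + C(23) = 46
Step 3: Merge (E+H)(33) + (J+C)(46) = 79
Read each symbol's code off the tree from the root (left child = 0, right child = 1).

Codes:
  E: 00 (length 2)
  J: 10 (length 2)
  C: 11 (length 2)
  H: 01 (length 2)
Average code length: 158/79 = 2.0000 bits/symbol


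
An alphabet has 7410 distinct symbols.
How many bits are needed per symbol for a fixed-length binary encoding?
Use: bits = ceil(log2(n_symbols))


log2(7410) = 12.8553
Bracket: 2^12 = 4096 < 7410 <= 2^13 = 8192
So ceil(log2(7410)) = 13

bits = ceil(log2(7410)) = ceil(12.8553) = 13 bits


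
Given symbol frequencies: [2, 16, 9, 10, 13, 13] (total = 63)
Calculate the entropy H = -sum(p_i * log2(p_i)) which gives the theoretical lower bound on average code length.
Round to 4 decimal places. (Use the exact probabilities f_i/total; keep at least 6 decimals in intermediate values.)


Per-symbol terms -p_i * log2(p_i) with p_i = f_i/63:
  p = 2/63 = 0.031746: log2(p) = -4.977280, -p*log2(p) = 0.158009
  p = 16/63 = 0.253968: log2(p) = -1.977280, -p*log2(p) = 0.502166
  p = 9/63 = 0.142857: log2(p) = -2.807355, -p*log2(p) = 0.401051
  p = 10/63 = 0.158730: log2(p) = -2.655352, -p*log2(p) = 0.421484
  p = 13/63 = 0.206349: log2(p) = -2.276840, -p*log2(p) = 0.469824
  p = 13/63 = 0.206349: log2(p) = -2.276840, -p*log2(p) = 0.469824
H = 0.158009 + 0.502166 + 0.401051 + 0.421484 + 0.469824 + 0.469824 = 2.422358

H = 2.4224 bits/symbol


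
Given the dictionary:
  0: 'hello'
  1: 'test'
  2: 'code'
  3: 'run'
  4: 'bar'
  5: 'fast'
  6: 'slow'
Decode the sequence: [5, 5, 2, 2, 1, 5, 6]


Look up each index in the dictionary:
  5 -> 'fast'
  5 -> 'fast'
  2 -> 'code'
  2 -> 'code'
  1 -> 'test'
  5 -> 'fast'
  6 -> 'slow'

Decoded: "fast fast code code test fast slow"


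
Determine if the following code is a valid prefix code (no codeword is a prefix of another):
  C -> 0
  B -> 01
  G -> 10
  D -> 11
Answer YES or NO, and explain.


Checking each pair (does one codeword prefix another?):
  C='0' vs B='01': prefix -- VIOLATION

NO -- this is NOT a valid prefix code. C (0) is a prefix of B (01).


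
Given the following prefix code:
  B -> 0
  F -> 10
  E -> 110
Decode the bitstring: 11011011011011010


Decoding step by step:
Bits 110 -> E
Bits 110 -> E
Bits 110 -> E
Bits 110 -> E
Bits 110 -> E
Bits 10 -> F


Decoded message: EEEEEF


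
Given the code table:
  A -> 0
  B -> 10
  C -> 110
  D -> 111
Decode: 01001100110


Decoding:
0 -> A
10 -> B
0 -> A
110 -> C
0 -> A
110 -> C


Result: ABACAC


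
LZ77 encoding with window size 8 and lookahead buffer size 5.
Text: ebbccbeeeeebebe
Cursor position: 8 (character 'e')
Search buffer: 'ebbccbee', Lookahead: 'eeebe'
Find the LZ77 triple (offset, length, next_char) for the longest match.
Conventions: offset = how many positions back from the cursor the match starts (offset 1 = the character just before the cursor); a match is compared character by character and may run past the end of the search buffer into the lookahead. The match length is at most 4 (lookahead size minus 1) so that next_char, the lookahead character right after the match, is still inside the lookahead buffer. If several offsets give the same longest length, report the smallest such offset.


Try each offset into the search buffer:
  offset=1 (pos 7, char 'e'): match length 3
  offset=2 (pos 6, char 'e'): match length 3
  offset=3 (pos 5, char 'b'): match length 0
  offset=4 (pos 4, char 'c'): match length 0
  offset=5 (pos 3, char 'c'): match length 0
  offset=6 (pos 2, char 'b'): match length 0
  offset=7 (pos 1, char 'b'): match length 0
  offset=8 (pos 0, char 'e'): match length 1
Longest match has length 3, found at offsets 1, 2; take the smallest, offset 1.
next_char = character at position 8 + 3 = 11 -> 'b'

Best match: offset=1, length=3 (matching 'eee' starting at position 7)
LZ77 triple: (1, 3, 'b')


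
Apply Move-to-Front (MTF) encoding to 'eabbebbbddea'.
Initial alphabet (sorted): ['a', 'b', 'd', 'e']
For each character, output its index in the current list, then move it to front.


MTF encoding:
'e': index 3 in ['a', 'b', 'd', 'e'] -> ['e', 'a', 'b', 'd']
'a': index 1 in ['e', 'a', 'b', 'd'] -> ['a', 'e', 'b', 'd']
'b': index 2 in ['a', 'e', 'b', 'd'] -> ['b', 'a', 'e', 'd']
'b': index 0 in ['b', 'a', 'e', 'd'] -> ['b', 'a', 'e', 'd']
'e': index 2 in ['b', 'a', 'e', 'd'] -> ['e', 'b', 'a', 'd']
'b': index 1 in ['e', 'b', 'a', 'd'] -> ['b', 'e', 'a', 'd']
'b': index 0 in ['b', 'e', 'a', 'd'] -> ['b', 'e', 'a', 'd']
'b': index 0 in ['b', 'e', 'a', 'd'] -> ['b', 'e', 'a', 'd']
'd': index 3 in ['b', 'e', 'a', 'd'] -> ['d', 'b', 'e', 'a']
'd': index 0 in ['d', 'b', 'e', 'a'] -> ['d', 'b', 'e', 'a']
'e': index 2 in ['d', 'b', 'e', 'a'] -> ['e', 'd', 'b', 'a']
'a': index 3 in ['e', 'd', 'b', 'a'] -> ['a', 'e', 'd', 'b']


Output: [3, 1, 2, 0, 2, 1, 0, 0, 3, 0, 2, 3]


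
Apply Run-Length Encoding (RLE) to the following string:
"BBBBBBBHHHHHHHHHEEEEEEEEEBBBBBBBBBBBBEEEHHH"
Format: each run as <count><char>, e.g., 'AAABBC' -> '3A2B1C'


Scanning runs left to right:
  i=0: run of 'B' x 7 -> '7B'
  i=7: run of 'H' x 9 -> '9H'
  i=16: run of 'E' x 9 -> '9E'
  i=25: run of 'B' x 12 -> '12B'
  i=37: run of 'E' x 3 -> '3E'
  i=40: run of 'H' x 3 -> '3H'

RLE = 7B9H9E12B3E3H


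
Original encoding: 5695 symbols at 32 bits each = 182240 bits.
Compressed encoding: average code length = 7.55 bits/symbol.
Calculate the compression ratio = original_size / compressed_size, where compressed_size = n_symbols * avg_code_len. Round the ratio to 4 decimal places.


original_size = n_symbols * orig_bits = 5695 * 32 = 182240 bits
compressed_size = n_symbols * avg_code_len = 5695 * 7.55 = 42997.25 bits
ratio = original_size / compressed_size = 182240 / 42997.25 = 4.2384

Compression ratio = 4.2384


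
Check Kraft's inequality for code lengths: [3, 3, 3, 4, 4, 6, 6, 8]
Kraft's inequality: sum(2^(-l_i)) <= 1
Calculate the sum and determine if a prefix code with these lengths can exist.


Sum = 2^(-3) + 2^(-3) + 2^(-3) + 2^(-4) + 2^(-4) + 2^(-6) + 2^(-6) + 2^(-8)
    = 0.125 + 0.125 + 0.125 + 0.0625 + 0.0625 + 0.015625 + 0.015625 + 0.00390625
    = 137/256 = 0.53515625
Since 0.53515625 <= 1, Kraft's inequality IS satisfied.
A prefix code with these lengths CAN exist.

Kraft sum = 0.53515625. Satisfied.


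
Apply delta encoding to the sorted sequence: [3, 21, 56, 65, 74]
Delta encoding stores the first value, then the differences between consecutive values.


First value: 3
Deltas:
  21 - 3 = 18
  56 - 21 = 35
  65 - 56 = 9
  74 - 65 = 9


Delta encoded: [3, 18, 35, 9, 9]


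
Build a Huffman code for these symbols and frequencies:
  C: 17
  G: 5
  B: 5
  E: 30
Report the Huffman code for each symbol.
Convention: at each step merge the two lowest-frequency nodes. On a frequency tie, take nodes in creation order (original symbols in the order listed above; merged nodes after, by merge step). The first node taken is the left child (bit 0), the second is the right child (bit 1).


Huffman tree construction:
Step 1: Merge G(5) + B(5) = 10
Step 2: Merge (G+B)(10) + C(17) = 27
Step 3: Merge ((G+B)+C)(27) + E(30) = 57
Read each symbol's code off the tree from the root (left child = 0, right child = 1).

Codes:
  C: 01 (length 2)
  G: 000 (length 3)
  B: 001 (length 3)
  E: 1 (length 1)
Average code length: 94/57 = 1.6491 bits/symbol


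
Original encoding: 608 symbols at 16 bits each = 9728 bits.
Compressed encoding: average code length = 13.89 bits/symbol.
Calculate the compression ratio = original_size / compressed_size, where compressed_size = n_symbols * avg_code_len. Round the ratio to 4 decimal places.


original_size = n_symbols * orig_bits = 608 * 16 = 9728 bits
compressed_size = n_symbols * avg_code_len = 608 * 13.89 = 8445.12 bits
ratio = original_size / compressed_size = 9728 / 8445.12 = 1.1519

Compression ratio = 1.1519


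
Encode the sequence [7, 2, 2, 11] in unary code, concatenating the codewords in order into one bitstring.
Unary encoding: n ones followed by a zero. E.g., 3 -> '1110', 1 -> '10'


Encode each number as n ones followed by a terminating 0:
  7 -> 11111110 (8 bits)
  2 -> 110 (3 bits)
  2 -> 110 (3 bits)
  11 -> 111111111110 (12 bits)
Total length = 8 + 3 + 3 + 12 = 26 bits.

Unary([7, 2, 2, 11]) = 11111110110110111111111110 (26 bits)


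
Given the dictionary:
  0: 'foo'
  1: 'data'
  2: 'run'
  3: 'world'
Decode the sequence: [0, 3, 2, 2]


Look up each index in the dictionary:
  0 -> 'foo'
  3 -> 'world'
  2 -> 'run'
  2 -> 'run'

Decoded: "foo world run run"


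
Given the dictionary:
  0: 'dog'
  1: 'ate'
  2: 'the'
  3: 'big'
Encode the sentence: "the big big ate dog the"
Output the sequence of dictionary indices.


Look up each word in the dictionary:
  'the' -> 2
  'big' -> 3
  'big' -> 3
  'ate' -> 1
  'dog' -> 0
  'the' -> 2

Encoded: [2, 3, 3, 1, 0, 2]


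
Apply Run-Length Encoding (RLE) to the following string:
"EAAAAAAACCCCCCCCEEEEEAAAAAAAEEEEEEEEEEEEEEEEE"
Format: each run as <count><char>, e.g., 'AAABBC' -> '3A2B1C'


Scanning runs left to right:
  i=0: run of 'E' x 1 -> '1E'
  i=1: run of 'A' x 7 -> '7A'
  i=8: run of 'C' x 8 -> '8C'
  i=16: run of 'E' x 5 -> '5E'
  i=21: run of 'A' x 7 -> '7A'
  i=28: run of 'E' x 17 -> '17E'

RLE = 1E7A8C5E7A17E


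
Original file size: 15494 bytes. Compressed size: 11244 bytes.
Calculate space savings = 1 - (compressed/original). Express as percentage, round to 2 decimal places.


ratio = compressed/original = 11244/15494 = 0.7257
savings = 1 - ratio = 1 - 0.7257 = 0.2743
as a percentage: 0.2743 * 100 = 27.43%

Space savings = 1 - 11244/15494 = 27.43%


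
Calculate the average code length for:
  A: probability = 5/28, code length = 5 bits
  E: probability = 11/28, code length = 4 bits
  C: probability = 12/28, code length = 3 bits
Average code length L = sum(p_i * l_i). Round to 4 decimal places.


Weighted contributions p_i * l_i:
  A: (5/28) * 5 = 25/28
  E: (11/28) * 4 = 44/28
  C: (12/28) * 3 = 36/28
Sum = (25 + 44 + 36)/28 = 105/28

L = 105/28 = 3.7500 bits/symbol


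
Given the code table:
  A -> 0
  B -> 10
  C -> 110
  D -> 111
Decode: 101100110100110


Decoding:
10 -> B
110 -> C
0 -> A
110 -> C
10 -> B
0 -> A
110 -> C


Result: BCACBAC


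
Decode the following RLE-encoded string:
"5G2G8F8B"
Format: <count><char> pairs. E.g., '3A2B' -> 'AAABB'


Expanding each <count><char> pair:
  5G -> 'GGGGG'
  2G -> 'GG'
  8F -> 'FFFFFFFF'
  8B -> 'BBBBBBBB'

Decoded = GGGGGGGFFFFFFFFBBBBBBBB


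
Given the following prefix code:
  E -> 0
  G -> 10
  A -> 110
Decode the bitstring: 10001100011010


Decoding step by step:
Bits 10 -> G
Bits 0 -> E
Bits 0 -> E
Bits 110 -> A
Bits 0 -> E
Bits 0 -> E
Bits 110 -> A
Bits 10 -> G


Decoded message: GEEAEEAG


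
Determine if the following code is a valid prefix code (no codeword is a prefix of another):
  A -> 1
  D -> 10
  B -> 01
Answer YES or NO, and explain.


Checking each pair (does one codeword prefix another?):
  A='1' vs D='10': prefix -- VIOLATION

NO -- this is NOT a valid prefix code. A (1) is a prefix of D (10).


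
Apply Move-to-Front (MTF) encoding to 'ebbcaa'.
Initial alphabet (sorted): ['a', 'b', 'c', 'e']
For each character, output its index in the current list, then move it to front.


MTF encoding:
'e': index 3 in ['a', 'b', 'c', 'e'] -> ['e', 'a', 'b', 'c']
'b': index 2 in ['e', 'a', 'b', 'c'] -> ['b', 'e', 'a', 'c']
'b': index 0 in ['b', 'e', 'a', 'c'] -> ['b', 'e', 'a', 'c']
'c': index 3 in ['b', 'e', 'a', 'c'] -> ['c', 'b', 'e', 'a']
'a': index 3 in ['c', 'b', 'e', 'a'] -> ['a', 'c', 'b', 'e']
'a': index 0 in ['a', 'c', 'b', 'e'] -> ['a', 'c', 'b', 'e']


Output: [3, 2, 0, 3, 3, 0]


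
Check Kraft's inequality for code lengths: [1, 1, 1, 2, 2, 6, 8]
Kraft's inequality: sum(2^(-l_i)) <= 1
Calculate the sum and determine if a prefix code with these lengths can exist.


Sum = 2^(-1) + 2^(-1) + 2^(-1) + 2^(-2) + 2^(-2) + 2^(-6) + 2^(-8)
    = 0.5 + 0.5 + 0.5 + 0.25 + 0.25 + 0.015625 + 0.00390625
    = 517/256 = 2.01953125
Since 2.01953125 > 1, Kraft's inequality is NOT satisfied.
A prefix code with these lengths CANNOT exist.

Kraft sum = 2.01953125. Not satisfied.


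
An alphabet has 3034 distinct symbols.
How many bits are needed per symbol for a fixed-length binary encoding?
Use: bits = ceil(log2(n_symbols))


log2(3034) = 11.567
Bracket: 2^11 = 2048 < 3034 <= 2^12 = 4096
So ceil(log2(3034)) = 12

bits = ceil(log2(3034)) = ceil(11.567) = 12 bits


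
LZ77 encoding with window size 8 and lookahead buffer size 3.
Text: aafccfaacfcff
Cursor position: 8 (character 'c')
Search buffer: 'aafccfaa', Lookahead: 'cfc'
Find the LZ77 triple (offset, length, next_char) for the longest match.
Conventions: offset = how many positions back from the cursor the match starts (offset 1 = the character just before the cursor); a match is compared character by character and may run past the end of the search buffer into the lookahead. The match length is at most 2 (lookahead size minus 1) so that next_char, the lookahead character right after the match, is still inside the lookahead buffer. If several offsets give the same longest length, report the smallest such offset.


Try each offset into the search buffer:
  offset=1 (pos 7, char 'a'): match length 0
  offset=2 (pos 6, char 'a'): match length 0
  offset=3 (pos 5, char 'f'): match length 0
  offset=4 (pos 4, char 'c'): match length 2
  offset=5 (pos 3, char 'c'): match length 1
  offset=6 (pos 2, char 'f'): match length 0
  offset=7 (pos 1, char 'a'): match length 0
  offset=8 (pos 0, char 'a'): match length 0
Longest match has length 2 at offset 4.
next_char = character at position 8 + 2 = 10 -> 'c'

Best match: offset=4, length=2 (matching 'cf' starting at position 4)
LZ77 triple: (4, 2, 'c')


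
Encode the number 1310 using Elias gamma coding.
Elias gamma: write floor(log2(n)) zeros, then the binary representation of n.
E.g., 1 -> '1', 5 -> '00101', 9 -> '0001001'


num_bits = floor(log2(1310)) + 1 = 11
leading_zeros = num_bits - 1 = 10
binary(1310) = 10100011110

Elias gamma(1310) = '0000000000' + '10100011110' = 000000000010100011110 (21 bits)


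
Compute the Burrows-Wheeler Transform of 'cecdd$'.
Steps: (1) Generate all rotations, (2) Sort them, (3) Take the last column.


Rotations (sorted):
  0: $cecdd -> last char: d
  1: cdd$ce -> last char: e
  2: cecdd$ -> last char: $
  3: d$cecd -> last char: d
  4: dd$cec -> last char: c
  5: ecdd$c -> last char: c


BWT = de$dcc


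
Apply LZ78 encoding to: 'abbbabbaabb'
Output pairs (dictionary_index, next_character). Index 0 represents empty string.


LZ78 encoding steps:
Dictionary: {0: ''}
Step 1: w='' (idx 0), next='a' -> output (0, 'a'), add 'a' as idx 1
Step 2: w='' (idx 0), next='b' -> output (0, 'b'), add 'b' as idx 2
Step 3: w='b' (idx 2), next='b' -> output (2, 'b'), add 'bb' as idx 3
Step 4: w='a' (idx 1), next='b' -> output (1, 'b'), add 'ab' as idx 4
Step 5: w='b' (idx 2), next='a' -> output (2, 'a'), add 'ba' as idx 5
Step 6: w='ab' (idx 4), next='b' -> output (4, 'b'), add 'abb' as idx 6


Encoded: [(0, 'a'), (0, 'b'), (2, 'b'), (1, 'b'), (2, 'a'), (4, 'b')]


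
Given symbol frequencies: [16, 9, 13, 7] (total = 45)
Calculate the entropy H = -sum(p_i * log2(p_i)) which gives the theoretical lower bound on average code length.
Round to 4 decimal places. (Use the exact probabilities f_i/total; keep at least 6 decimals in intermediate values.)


Per-symbol terms -p_i * log2(p_i) with p_i = f_i/45:
  p = 16/45 = 0.355556: log2(p) = -1.491853, -p*log2(p) = 0.530437
  p = 9/45 = 0.200000: log2(p) = -2.321928, -p*log2(p) = 0.464386
  p = 13/45 = 0.288889: log2(p) = -1.791413, -p*log2(p) = 0.517519
  p = 7/45 = 0.155556: log2(p) = -2.684498, -p*log2(p) = 0.417589
H = 0.530437 + 0.464386 + 0.517519 + 0.417589 = 1.929931

H = 1.9299 bits/symbol


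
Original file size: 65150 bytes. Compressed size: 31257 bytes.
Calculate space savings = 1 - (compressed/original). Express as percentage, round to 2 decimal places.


ratio = compressed/original = 31257/65150 = 0.47977
savings = 1 - ratio = 1 - 0.47977 = 0.52023
as a percentage: 0.52023 * 100 = 52.02%

Space savings = 1 - 31257/65150 = 52.02%


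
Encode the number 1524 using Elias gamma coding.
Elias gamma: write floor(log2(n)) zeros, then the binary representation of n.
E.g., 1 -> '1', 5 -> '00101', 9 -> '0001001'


num_bits = floor(log2(1524)) + 1 = 11
leading_zeros = num_bits - 1 = 10
binary(1524) = 10111110100

Elias gamma(1524) = '0000000000' + '10111110100' = 000000000010111110100 (21 bits)


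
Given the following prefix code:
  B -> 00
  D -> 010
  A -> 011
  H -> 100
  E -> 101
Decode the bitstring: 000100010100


Decoding step by step:
Bits 00 -> B
Bits 010 -> D
Bits 00 -> B
Bits 101 -> E
Bits 00 -> B


Decoded message: BDBEB


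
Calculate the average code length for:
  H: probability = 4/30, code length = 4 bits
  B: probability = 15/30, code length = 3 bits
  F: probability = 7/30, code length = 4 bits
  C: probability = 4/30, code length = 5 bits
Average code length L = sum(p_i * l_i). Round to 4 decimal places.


Weighted contributions p_i * l_i:
  H: (4/30) * 4 = 16/30
  B: (15/30) * 3 = 45/30
  F: (7/30) * 4 = 28/30
  C: (4/30) * 5 = 20/30
Sum = (16 + 45 + 28 + 20)/30 = 109/30

L = 109/30 = 3.6333 bits/symbol


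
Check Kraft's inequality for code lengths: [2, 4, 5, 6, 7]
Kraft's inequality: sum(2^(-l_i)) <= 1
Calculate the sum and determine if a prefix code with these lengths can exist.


Sum = 2^(-2) + 2^(-4) + 2^(-5) + 2^(-6) + 2^(-7)
    = 0.25 + 0.0625 + 0.03125 + 0.015625 + 0.0078125
    = 47/128 = 0.3671875
Since 0.3671875 <= 1, Kraft's inequality IS satisfied.
A prefix code with these lengths CAN exist.

Kraft sum = 0.3671875. Satisfied.


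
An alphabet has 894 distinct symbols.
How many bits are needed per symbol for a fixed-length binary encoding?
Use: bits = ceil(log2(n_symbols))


log2(894) = 9.8041
Bracket: 2^9 = 512 < 894 <= 2^10 = 1024
So ceil(log2(894)) = 10

bits = ceil(log2(894)) = ceil(9.8041) = 10 bits


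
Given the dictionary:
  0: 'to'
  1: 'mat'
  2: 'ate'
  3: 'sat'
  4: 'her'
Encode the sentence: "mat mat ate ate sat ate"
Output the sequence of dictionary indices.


Look up each word in the dictionary:
  'mat' -> 1
  'mat' -> 1
  'ate' -> 2
  'ate' -> 2
  'sat' -> 3
  'ate' -> 2

Encoded: [1, 1, 2, 2, 3, 2]


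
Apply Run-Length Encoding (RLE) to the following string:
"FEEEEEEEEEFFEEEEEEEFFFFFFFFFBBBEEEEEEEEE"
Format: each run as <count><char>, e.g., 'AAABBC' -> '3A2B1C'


Scanning runs left to right:
  i=0: run of 'F' x 1 -> '1F'
  i=1: run of 'E' x 9 -> '9E'
  i=10: run of 'F' x 2 -> '2F'
  i=12: run of 'E' x 7 -> '7E'
  i=19: run of 'F' x 9 -> '9F'
  i=28: run of 'B' x 3 -> '3B'
  i=31: run of 'E' x 9 -> '9E'

RLE = 1F9E2F7E9F3B9E


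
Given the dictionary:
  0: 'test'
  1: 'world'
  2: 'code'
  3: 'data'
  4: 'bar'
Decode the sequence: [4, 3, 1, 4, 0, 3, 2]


Look up each index in the dictionary:
  4 -> 'bar'
  3 -> 'data'
  1 -> 'world'
  4 -> 'bar'
  0 -> 'test'
  3 -> 'data'
  2 -> 'code'

Decoded: "bar data world bar test data code"


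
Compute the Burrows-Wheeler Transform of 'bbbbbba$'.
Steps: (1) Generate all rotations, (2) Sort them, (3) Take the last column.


Rotations (sorted):
  0: $bbbbbba -> last char: a
  1: a$bbbbbb -> last char: b
  2: ba$bbbbb -> last char: b
  3: bba$bbbb -> last char: b
  4: bbba$bbb -> last char: b
  5: bbbba$bb -> last char: b
  6: bbbbba$b -> last char: b
  7: bbbbbba$ -> last char: $


BWT = abbbbbb$


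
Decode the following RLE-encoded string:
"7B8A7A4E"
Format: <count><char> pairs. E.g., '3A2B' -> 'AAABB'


Expanding each <count><char> pair:
  7B -> 'BBBBBBB'
  8A -> 'AAAAAAAA'
  7A -> 'AAAAAAA'
  4E -> 'EEEE'

Decoded = BBBBBBBAAAAAAAAAAAAAAAEEEE


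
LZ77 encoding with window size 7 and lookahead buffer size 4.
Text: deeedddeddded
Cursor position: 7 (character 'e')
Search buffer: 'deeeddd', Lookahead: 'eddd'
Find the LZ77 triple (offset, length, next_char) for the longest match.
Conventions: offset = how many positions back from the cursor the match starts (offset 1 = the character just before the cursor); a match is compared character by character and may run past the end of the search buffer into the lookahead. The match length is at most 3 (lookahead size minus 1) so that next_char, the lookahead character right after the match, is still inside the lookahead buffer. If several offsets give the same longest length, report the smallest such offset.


Try each offset into the search buffer:
  offset=1 (pos 6, char 'd'): match length 0
  offset=2 (pos 5, char 'd'): match length 0
  offset=3 (pos 4, char 'd'): match length 0
  offset=4 (pos 3, char 'e'): match length 3
  offset=5 (pos 2, char 'e'): match length 1
  offset=6 (pos 1, char 'e'): match length 1
  offset=7 (pos 0, char 'd'): match length 0
Longest match has length 3 at offset 4.
next_char = character at position 7 + 3 = 10 -> 'd'

Best match: offset=4, length=3 (matching 'edd' starting at position 3)
LZ77 triple: (4, 3, 'd')


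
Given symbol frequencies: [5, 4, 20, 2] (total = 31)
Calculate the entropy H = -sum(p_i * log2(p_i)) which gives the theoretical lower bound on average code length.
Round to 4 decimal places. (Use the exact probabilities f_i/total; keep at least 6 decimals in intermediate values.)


Per-symbol terms -p_i * log2(p_i) with p_i = f_i/31:
  p = 5/31 = 0.161290: log2(p) = -2.632268, -p*log2(p) = 0.424559
  p = 4/31 = 0.129032: log2(p) = -2.954196, -p*log2(p) = 0.381187
  p = 20/31 = 0.645161: log2(p) = -0.632268, -p*log2(p) = 0.407915
  p = 2/31 = 0.064516: log2(p) = -3.954196, -p*log2(p) = 0.255109
H = 0.424559 + 0.381187 + 0.407915 + 0.255109 = 1.468770

H = 1.4688 bits/symbol


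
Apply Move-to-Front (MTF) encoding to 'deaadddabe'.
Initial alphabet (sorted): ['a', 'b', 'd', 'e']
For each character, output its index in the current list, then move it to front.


MTF encoding:
'd': index 2 in ['a', 'b', 'd', 'e'] -> ['d', 'a', 'b', 'e']
'e': index 3 in ['d', 'a', 'b', 'e'] -> ['e', 'd', 'a', 'b']
'a': index 2 in ['e', 'd', 'a', 'b'] -> ['a', 'e', 'd', 'b']
'a': index 0 in ['a', 'e', 'd', 'b'] -> ['a', 'e', 'd', 'b']
'd': index 2 in ['a', 'e', 'd', 'b'] -> ['d', 'a', 'e', 'b']
'd': index 0 in ['d', 'a', 'e', 'b'] -> ['d', 'a', 'e', 'b']
'd': index 0 in ['d', 'a', 'e', 'b'] -> ['d', 'a', 'e', 'b']
'a': index 1 in ['d', 'a', 'e', 'b'] -> ['a', 'd', 'e', 'b']
'b': index 3 in ['a', 'd', 'e', 'b'] -> ['b', 'a', 'd', 'e']
'e': index 3 in ['b', 'a', 'd', 'e'] -> ['e', 'b', 'a', 'd']


Output: [2, 3, 2, 0, 2, 0, 0, 1, 3, 3]


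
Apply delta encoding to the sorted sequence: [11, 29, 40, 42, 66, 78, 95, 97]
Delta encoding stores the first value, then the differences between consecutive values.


First value: 11
Deltas:
  29 - 11 = 18
  40 - 29 = 11
  42 - 40 = 2
  66 - 42 = 24
  78 - 66 = 12
  95 - 78 = 17
  97 - 95 = 2


Delta encoded: [11, 18, 11, 2, 24, 12, 17, 2]


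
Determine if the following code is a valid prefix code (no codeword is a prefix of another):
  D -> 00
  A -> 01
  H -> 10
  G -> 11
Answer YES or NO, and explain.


Checking each pair (does one codeword prefix another?):
  D='00' vs A='01': no prefix
  D='00' vs H='10': no prefix
  D='00' vs G='11': no prefix
  A='01' vs D='00': no prefix
  A='01' vs H='10': no prefix
  A='01' vs G='11': no prefix
  H='10' vs D='00': no prefix
  H='10' vs A='01': no prefix
  H='10' vs G='11': no prefix
  G='11' vs D='00': no prefix
  G='11' vs A='01': no prefix
  G='11' vs H='10': no prefix
No violation found over all pairs.

YES -- this is a valid prefix code. No codeword is a prefix of any other codeword.


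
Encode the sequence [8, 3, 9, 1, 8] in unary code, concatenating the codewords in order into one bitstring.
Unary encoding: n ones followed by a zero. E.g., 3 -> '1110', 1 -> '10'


Encode each number as n ones followed by a terminating 0:
  8 -> 111111110 (9 bits)
  3 -> 1110 (4 bits)
  9 -> 1111111110 (10 bits)
  1 -> 10 (2 bits)
  8 -> 111111110 (9 bits)
Total length = 9 + 4 + 10 + 2 + 9 = 34 bits.

Unary([8, 3, 9, 1, 8]) = 1111111101110111111111010111111110 (34 bits)


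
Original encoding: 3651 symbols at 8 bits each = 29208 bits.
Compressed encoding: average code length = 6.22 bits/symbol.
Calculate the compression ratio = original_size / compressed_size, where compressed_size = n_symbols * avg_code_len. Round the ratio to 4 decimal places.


original_size = n_symbols * orig_bits = 3651 * 8 = 29208 bits
compressed_size = n_symbols * avg_code_len = 3651 * 6.22 = 22709.22 bits
ratio = original_size / compressed_size = 29208 / 22709.22 = 1.2862

Compression ratio = 1.2862


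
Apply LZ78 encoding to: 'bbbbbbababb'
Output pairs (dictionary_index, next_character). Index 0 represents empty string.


LZ78 encoding steps:
Dictionary: {0: ''}
Step 1: w='' (idx 0), next='b' -> output (0, 'b'), add 'b' as idx 1
Step 2: w='b' (idx 1), next='b' -> output (1, 'b'), add 'bb' as idx 2
Step 3: w='bb' (idx 2), next='b' -> output (2, 'b'), add 'bbb' as idx 3
Step 4: w='' (idx 0), next='a' -> output (0, 'a'), add 'a' as idx 4
Step 5: w='b' (idx 1), next='a' -> output (1, 'a'), add 'ba' as idx 5
Step 6: w='bb' (idx 2), end of input -> output (2, '')


Encoded: [(0, 'b'), (1, 'b'), (2, 'b'), (0, 'a'), (1, 'a'), (2, '')]


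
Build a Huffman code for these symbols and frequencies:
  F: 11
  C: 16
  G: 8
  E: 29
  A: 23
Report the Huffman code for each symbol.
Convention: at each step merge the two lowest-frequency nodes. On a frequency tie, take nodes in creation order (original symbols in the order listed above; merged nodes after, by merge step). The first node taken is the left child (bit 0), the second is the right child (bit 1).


Huffman tree construction:
Step 1: Merge G(8) + F(11) = 19
Step 2: Merge C(16) + (G+F)(19) = 35
Step 3: Merge A(23) + E(29) = 52
Step 4: Merge (C+(G+F))(35) + (A+E)(52) = 87
Read each symbol's code off the tree from the root (left child = 0, right child = 1).

Codes:
  F: 011 (length 3)
  C: 00 (length 2)
  G: 010 (length 3)
  E: 11 (length 2)
  A: 10 (length 2)
Average code length: 193/87 = 2.2184 bits/symbol


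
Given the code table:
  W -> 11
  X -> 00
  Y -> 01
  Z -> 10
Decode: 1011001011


Decoding:
10 -> Z
11 -> W
00 -> X
10 -> Z
11 -> W


Result: ZWXZW


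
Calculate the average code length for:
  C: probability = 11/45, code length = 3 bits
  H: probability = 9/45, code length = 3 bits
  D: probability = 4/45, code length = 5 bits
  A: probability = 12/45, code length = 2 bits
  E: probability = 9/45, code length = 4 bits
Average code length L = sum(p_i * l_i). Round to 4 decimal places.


Weighted contributions p_i * l_i:
  C: (11/45) * 3 = 33/45
  H: (9/45) * 3 = 27/45
  D: (4/45) * 5 = 20/45
  A: (12/45) * 2 = 24/45
  E: (9/45) * 4 = 36/45
Sum = (33 + 27 + 20 + 24 + 36)/45 = 140/45

L = 140/45 = 3.1111 bits/symbol


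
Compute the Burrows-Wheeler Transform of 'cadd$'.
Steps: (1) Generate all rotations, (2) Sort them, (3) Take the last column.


Rotations (sorted):
  0: $cadd -> last char: d
  1: add$c -> last char: c
  2: cadd$ -> last char: $
  3: d$cad -> last char: d
  4: dd$ca -> last char: a


BWT = dc$da


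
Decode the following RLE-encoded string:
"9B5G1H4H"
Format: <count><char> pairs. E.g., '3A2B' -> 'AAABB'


Expanding each <count><char> pair:
  9B -> 'BBBBBBBBB'
  5G -> 'GGGGG'
  1H -> 'H'
  4H -> 'HHHH'

Decoded = BBBBBBBBBGGGGGHHHHH


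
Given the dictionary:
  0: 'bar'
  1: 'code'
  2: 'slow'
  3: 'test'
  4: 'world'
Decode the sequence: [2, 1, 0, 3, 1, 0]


Look up each index in the dictionary:
  2 -> 'slow'
  1 -> 'code'
  0 -> 'bar'
  3 -> 'test'
  1 -> 'code'
  0 -> 'bar'

Decoded: "slow code bar test code bar"


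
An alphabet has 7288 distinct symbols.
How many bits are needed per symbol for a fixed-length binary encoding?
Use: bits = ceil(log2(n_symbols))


log2(7288) = 12.8313
Bracket: 2^12 = 4096 < 7288 <= 2^13 = 8192
So ceil(log2(7288)) = 13

bits = ceil(log2(7288)) = ceil(12.8313) = 13 bits


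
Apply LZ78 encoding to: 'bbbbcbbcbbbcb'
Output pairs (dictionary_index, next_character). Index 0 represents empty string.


LZ78 encoding steps:
Dictionary: {0: ''}
Step 1: w='' (idx 0), next='b' -> output (0, 'b'), add 'b' as idx 1
Step 2: w='b' (idx 1), next='b' -> output (1, 'b'), add 'bb' as idx 2
Step 3: w='b' (idx 1), next='c' -> output (1, 'c'), add 'bc' as idx 3
Step 4: w='bb' (idx 2), next='c' -> output (2, 'c'), add 'bbc' as idx 4
Step 5: w='bb' (idx 2), next='b' -> output (2, 'b'), add 'bbb' as idx 5
Step 6: w='' (idx 0), next='c' -> output (0, 'c'), add 'c' as idx 6
Step 7: w='b' (idx 1), end of input -> output (1, '')


Encoded: [(0, 'b'), (1, 'b'), (1, 'c'), (2, 'c'), (2, 'b'), (0, 'c'), (1, '')]


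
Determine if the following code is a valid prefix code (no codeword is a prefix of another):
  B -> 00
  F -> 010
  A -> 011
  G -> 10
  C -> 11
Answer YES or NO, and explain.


Checking each pair (does one codeword prefix another?):
  B='00' vs F='010': no prefix
  B='00' vs A='011': no prefix
  B='00' vs G='10': no prefix
  B='00' vs C='11': no prefix
  F='010' vs B='00': no prefix
  F='010' vs A='011': no prefix
  F='010' vs G='10': no prefix
  F='010' vs C='11': no prefix
  A='011' vs B='00': no prefix
  A='011' vs F='010': no prefix
  A='011' vs G='10': no prefix
  A='011' vs C='11': no prefix
  G='10' vs B='00': no prefix
  G='10' vs F='010': no prefix
  G='10' vs A='011': no prefix
  G='10' vs C='11': no prefix
  C='11' vs B='00': no prefix
  C='11' vs F='010': no prefix
  C='11' vs A='011': no prefix
  C='11' vs G='10': no prefix
No violation found over all pairs.

YES -- this is a valid prefix code. No codeword is a prefix of any other codeword.


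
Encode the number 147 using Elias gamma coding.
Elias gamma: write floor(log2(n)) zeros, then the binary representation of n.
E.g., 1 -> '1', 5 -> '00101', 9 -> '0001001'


num_bits = floor(log2(147)) + 1 = 8
leading_zeros = num_bits - 1 = 7
binary(147) = 10010011

Elias gamma(147) = '0000000' + '10010011' = 000000010010011 (15 bits)


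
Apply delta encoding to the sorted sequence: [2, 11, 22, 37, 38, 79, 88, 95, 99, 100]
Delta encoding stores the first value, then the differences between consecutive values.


First value: 2
Deltas:
  11 - 2 = 9
  22 - 11 = 11
  37 - 22 = 15
  38 - 37 = 1
  79 - 38 = 41
  88 - 79 = 9
  95 - 88 = 7
  99 - 95 = 4
  100 - 99 = 1


Delta encoded: [2, 9, 11, 15, 1, 41, 9, 7, 4, 1]


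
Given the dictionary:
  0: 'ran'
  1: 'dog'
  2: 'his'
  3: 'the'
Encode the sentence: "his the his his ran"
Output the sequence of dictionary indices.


Look up each word in the dictionary:
  'his' -> 2
  'the' -> 3
  'his' -> 2
  'his' -> 2
  'ran' -> 0

Encoded: [2, 3, 2, 2, 0]


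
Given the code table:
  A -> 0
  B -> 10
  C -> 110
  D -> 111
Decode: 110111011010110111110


Decoding:
110 -> C
111 -> D
0 -> A
110 -> C
10 -> B
110 -> C
111 -> D
110 -> C


Result: CDACBCDC


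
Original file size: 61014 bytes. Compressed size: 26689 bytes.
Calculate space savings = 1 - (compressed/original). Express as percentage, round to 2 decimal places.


ratio = compressed/original = 26689/61014 = 0.437424
savings = 1 - ratio = 1 - 0.437424 = 0.562576
as a percentage: 0.562576 * 100 = 56.26%

Space savings = 1 - 26689/61014 = 56.26%


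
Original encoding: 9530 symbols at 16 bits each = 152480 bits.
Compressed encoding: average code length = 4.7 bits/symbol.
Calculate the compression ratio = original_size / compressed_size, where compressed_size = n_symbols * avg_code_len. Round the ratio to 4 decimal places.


original_size = n_symbols * orig_bits = 9530 * 16 = 152480 bits
compressed_size = n_symbols * avg_code_len = 9530 * 4.7 = 44791.0 bits
ratio = original_size / compressed_size = 152480 / 44791.0 = 3.4043

Compression ratio = 3.4043


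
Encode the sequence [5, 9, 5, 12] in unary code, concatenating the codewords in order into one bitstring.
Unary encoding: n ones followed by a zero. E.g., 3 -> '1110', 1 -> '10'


Encode each number as n ones followed by a terminating 0:
  5 -> 111110 (6 bits)
  9 -> 1111111110 (10 bits)
  5 -> 111110 (6 bits)
  12 -> 1111111111110 (13 bits)
Total length = 6 + 10 + 6 + 13 = 35 bits.

Unary([5, 9, 5, 12]) = 11111011111111101111101111111111110 (35 bits)


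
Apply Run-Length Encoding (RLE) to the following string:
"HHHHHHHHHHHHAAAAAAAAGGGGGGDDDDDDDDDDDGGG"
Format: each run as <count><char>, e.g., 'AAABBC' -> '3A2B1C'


Scanning runs left to right:
  i=0: run of 'H' x 12 -> '12H'
  i=12: run of 'A' x 8 -> '8A'
  i=20: run of 'G' x 6 -> '6G'
  i=26: run of 'D' x 11 -> '11D'
  i=37: run of 'G' x 3 -> '3G'

RLE = 12H8A6G11D3G


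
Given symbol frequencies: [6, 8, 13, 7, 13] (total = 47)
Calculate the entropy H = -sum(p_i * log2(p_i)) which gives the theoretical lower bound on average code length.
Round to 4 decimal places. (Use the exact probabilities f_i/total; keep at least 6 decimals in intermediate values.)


Per-symbol terms -p_i * log2(p_i) with p_i = f_i/47:
  p = 6/47 = 0.127660: log2(p) = -2.969626, -p*log2(p) = 0.379101
  p = 8/47 = 0.170213: log2(p) = -2.554589, -p*log2(p) = 0.434824
  p = 13/47 = 0.276596: log2(p) = -1.854149, -p*log2(p) = 0.512850
  p = 7/47 = 0.148936: log2(p) = -2.747234, -p*log2(p) = 0.409163
  p = 13/47 = 0.276596: log2(p) = -1.854149, -p*log2(p) = 0.512850
H = 0.379101 + 0.434824 + 0.512850 + 0.409163 + 0.512850 = 2.248788

H = 2.2488 bits/symbol
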